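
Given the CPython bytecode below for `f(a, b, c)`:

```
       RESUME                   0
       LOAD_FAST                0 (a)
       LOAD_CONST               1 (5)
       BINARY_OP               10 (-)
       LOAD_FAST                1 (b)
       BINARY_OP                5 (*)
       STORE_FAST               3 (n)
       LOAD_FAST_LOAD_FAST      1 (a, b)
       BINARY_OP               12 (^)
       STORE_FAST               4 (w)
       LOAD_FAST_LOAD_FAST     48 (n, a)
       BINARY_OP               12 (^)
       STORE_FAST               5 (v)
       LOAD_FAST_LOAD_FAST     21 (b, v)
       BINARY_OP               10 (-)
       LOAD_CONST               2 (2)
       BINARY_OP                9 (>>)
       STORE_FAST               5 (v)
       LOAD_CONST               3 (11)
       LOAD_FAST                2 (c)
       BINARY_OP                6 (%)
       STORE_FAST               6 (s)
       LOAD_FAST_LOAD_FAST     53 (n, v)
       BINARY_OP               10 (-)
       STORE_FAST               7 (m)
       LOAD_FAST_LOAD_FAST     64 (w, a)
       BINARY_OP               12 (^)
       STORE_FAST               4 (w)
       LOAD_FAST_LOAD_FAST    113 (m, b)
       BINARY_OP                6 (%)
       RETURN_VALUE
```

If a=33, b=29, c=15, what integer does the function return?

14

LOAD_FAST a → push 33. Stack: [33]
LOAD_CONST → push 5. Stack: [33, 5]
BINARY_OP - → 33 - 5 = 28. Stack: [28]
LOAD_FAST b → push 29. Stack: [28, 29]
BINARY_OP * → 28 * 29 = 812. Stack: [812]
STORE_FAST n → n=812. Stack: []
LOAD_FAST_LOAD_FAST a,b → push 33,29. Stack: [33, 29]
BINARY_OP ^ → 33 ^ 29 = 60. Stack: [60]
STORE_FAST w → w=60. Stack: []
LOAD_FAST_LOAD_FAST n,a → push 812,33. Stack: [812, 33]
BINARY_OP ^ → 812 ^ 33 = 781. Stack: [781]
STORE_FAST v → v=781. Stack: []
LOAD_FAST_LOAD_FAST b,v → push 29,781. Stack: [29, 781]
BINARY_OP - → 29 - 781 = -752. Stack: [-752]
LOAD_CONST → push 2. Stack: [-752, 2]
BINARY_OP >> → -752 >> 2 = -188. Stack: [-188]
STORE_FAST v → v=-188. Stack: []
LOAD_CONST → push 11. Stack: [11]
LOAD_FAST c → push 15. Stack: [11, 15]
BINARY_OP % → 11 % 15 = 11. Stack: [11]
STORE_FAST s → s=11. Stack: []
LOAD_FAST_LOAD_FAST n,v → push 812,-188. Stack: [812, -188]
BINARY_OP - → 812 - -188 = 1000. Stack: [1000]
STORE_FAST m → m=1000. Stack: []
LOAD_FAST_LOAD_FAST w,a → push 60,33. Stack: [60, 33]
BINARY_OP ^ → 60 ^ 33 = 29. Stack: [29]
STORE_FAST w → w=29. Stack: []
LOAD_FAST_LOAD_FAST m,b → push 1000,29. Stack: [1000, 29]
BINARY_OP % → 1000 % 29 = 14. Stack: [14]
RETURN_VALUE → return 14.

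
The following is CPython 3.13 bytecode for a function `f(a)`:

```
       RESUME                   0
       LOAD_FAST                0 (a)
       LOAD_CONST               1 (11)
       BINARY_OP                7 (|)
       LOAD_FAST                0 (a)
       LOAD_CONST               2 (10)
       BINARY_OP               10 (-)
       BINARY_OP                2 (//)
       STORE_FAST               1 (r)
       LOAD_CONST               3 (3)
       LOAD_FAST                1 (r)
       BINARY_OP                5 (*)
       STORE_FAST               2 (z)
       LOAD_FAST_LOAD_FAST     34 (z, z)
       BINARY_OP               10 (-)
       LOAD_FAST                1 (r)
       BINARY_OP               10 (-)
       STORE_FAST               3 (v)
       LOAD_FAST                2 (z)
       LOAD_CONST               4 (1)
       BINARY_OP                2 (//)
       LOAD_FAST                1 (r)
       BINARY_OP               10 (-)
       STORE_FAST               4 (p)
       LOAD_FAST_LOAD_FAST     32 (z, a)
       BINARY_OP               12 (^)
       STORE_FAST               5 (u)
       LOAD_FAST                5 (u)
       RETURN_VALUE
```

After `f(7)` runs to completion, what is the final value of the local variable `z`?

-15

LOAD_FAST a → push 7. Stack: [7]
LOAD_CONST → push 11. Stack: [7, 11]
BINARY_OP | → 7 | 11 = 15. Stack: [15]
LOAD_FAST a → push 7. Stack: [15, 7]
LOAD_CONST → push 10. Stack: [15, 7, 10]
BINARY_OP - → 7 - 10 = -3. Stack: [15, -3]
BINARY_OP // → 15 // -3 = -5. Stack: [-5]
STORE_FAST r → r=-5. Stack: []
LOAD_CONST → push 3. Stack: [3]
LOAD_FAST r → push -5. Stack: [3, -5]
BINARY_OP * → 3 * -5 = -15. Stack: [-15]
STORE_FAST z → z=-15. Stack: []
LOAD_FAST_LOAD_FAST z,z → push -15,-15. Stack: [-15, -15]
BINARY_OP - → -15 - -15 = 0. Stack: [0]
LOAD_FAST r → push -5. Stack: [0, -5]
BINARY_OP - → 0 - -5 = 5. Stack: [5]
STORE_FAST v → v=5. Stack: []
LOAD_FAST z → push -15. Stack: [-15]
LOAD_CONST → push 1. Stack: [-15, 1]
BINARY_OP // → -15 // 1 = -15. Stack: [-15]
LOAD_FAST r → push -5. Stack: [-15, -5]
BINARY_OP - → -15 - -5 = -10. Stack: [-10]
STORE_FAST p → p=-10. Stack: []
LOAD_FAST_LOAD_FAST z,a → push -15,7. Stack: [-15, 7]
BINARY_OP ^ → -15 ^ 7 = -10. Stack: [-10]
STORE_FAST u → u=-10. Stack: []
LOAD_FAST u → push -10. Stack: [-10]
RETURN_VALUE → return -10.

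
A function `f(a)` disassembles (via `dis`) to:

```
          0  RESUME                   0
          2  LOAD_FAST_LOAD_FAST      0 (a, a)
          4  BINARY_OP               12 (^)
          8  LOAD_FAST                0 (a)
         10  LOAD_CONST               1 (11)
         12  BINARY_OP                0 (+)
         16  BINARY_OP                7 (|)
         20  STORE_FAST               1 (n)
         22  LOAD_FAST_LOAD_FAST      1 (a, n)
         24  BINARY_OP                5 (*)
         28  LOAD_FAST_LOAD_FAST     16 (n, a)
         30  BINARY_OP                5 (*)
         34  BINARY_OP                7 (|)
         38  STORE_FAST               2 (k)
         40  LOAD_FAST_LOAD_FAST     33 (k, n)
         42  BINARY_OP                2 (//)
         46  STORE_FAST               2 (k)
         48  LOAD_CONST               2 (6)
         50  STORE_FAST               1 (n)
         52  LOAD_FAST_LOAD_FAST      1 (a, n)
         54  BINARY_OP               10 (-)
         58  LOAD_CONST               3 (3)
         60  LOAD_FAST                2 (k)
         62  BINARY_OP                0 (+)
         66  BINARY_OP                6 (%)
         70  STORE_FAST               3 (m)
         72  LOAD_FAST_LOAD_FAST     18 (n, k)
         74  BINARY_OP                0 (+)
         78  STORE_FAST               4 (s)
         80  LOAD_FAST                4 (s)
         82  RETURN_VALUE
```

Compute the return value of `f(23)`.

LOAD_FAST_LOAD_FAST a,a → push 23,23. Stack: [23, 23]
BINARY_OP ^ → 23 ^ 23 = 0. Stack: [0]
LOAD_FAST a → push 23. Stack: [0, 23]
LOAD_CONST → push 11. Stack: [0, 23, 11]
BINARY_OP + → 23 + 11 = 34. Stack: [0, 34]
BINARY_OP | → 0 | 34 = 34. Stack: [34]
STORE_FAST n → n=34. Stack: []
LOAD_FAST_LOAD_FAST a,n → push 23,34. Stack: [23, 34]
BINARY_OP * → 23 * 34 = 782. Stack: [782]
LOAD_FAST_LOAD_FAST n,a → push 34,23. Stack: [782, 34, 23]
BINARY_OP * → 34 * 23 = 782. Stack: [782, 782]
BINARY_OP | → 782 | 782 = 782. Stack: [782]
STORE_FAST k → k=782. Stack: []
LOAD_FAST_LOAD_FAST k,n → push 782,34. Stack: [782, 34]
BINARY_OP // → 782 // 34 = 23. Stack: [23]
STORE_FAST k → k=23. Stack: []
LOAD_CONST → push 6. Stack: [6]
STORE_FAST n → n=6. Stack: []
LOAD_FAST_LOAD_FAST a,n → push 23,6. Stack: [23, 6]
BINARY_OP - → 23 - 6 = 17. Stack: [17]
LOAD_CONST → push 3. Stack: [17, 3]
LOAD_FAST k → push 23. Stack: [17, 3, 23]
BINARY_OP + → 3 + 23 = 26. Stack: [17, 26]
BINARY_OP % → 17 % 26 = 17. Stack: [17]
STORE_FAST m → m=17. Stack: []
LOAD_FAST_LOAD_FAST n,k → push 6,23. Stack: [6, 23]
BINARY_OP + → 6 + 23 = 29. Stack: [29]
STORE_FAST s → s=29. Stack: []
LOAD_FAST s → push 29. Stack: [29]
RETURN_VALUE → return 29.

29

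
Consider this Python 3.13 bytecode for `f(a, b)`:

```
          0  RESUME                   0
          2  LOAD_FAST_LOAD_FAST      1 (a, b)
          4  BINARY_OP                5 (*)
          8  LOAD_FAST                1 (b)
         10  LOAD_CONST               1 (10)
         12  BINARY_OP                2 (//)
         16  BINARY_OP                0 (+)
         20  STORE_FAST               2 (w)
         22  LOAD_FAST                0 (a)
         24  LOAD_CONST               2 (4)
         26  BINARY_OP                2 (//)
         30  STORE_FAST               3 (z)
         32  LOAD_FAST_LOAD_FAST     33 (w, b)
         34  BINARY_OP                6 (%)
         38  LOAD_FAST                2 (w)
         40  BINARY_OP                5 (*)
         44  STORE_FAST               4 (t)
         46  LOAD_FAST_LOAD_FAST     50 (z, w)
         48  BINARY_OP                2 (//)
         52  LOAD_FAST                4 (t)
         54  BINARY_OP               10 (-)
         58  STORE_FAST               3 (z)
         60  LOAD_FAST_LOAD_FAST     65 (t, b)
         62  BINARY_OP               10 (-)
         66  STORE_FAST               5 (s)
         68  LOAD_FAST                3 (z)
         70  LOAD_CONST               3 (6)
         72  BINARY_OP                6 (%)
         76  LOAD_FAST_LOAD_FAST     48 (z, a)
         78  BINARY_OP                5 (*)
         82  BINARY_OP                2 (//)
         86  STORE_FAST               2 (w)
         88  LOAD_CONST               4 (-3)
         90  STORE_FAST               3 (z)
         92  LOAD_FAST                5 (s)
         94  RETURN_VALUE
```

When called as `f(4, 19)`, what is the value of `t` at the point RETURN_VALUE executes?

77

LOAD_FAST_LOAD_FAST a,b → push 4,19. Stack: [4, 19]
BINARY_OP * → 4 * 19 = 76. Stack: [76]
LOAD_FAST b → push 19. Stack: [76, 19]
LOAD_CONST → push 10. Stack: [76, 19, 10]
BINARY_OP // → 19 // 10 = 1. Stack: [76, 1]
BINARY_OP + → 76 + 1 = 77. Stack: [77]
STORE_FAST w → w=77. Stack: []
LOAD_FAST a → push 4. Stack: [4]
LOAD_CONST → push 4. Stack: [4, 4]
BINARY_OP // → 4 // 4 = 1. Stack: [1]
STORE_FAST z → z=1. Stack: []
LOAD_FAST_LOAD_FAST w,b → push 77,19. Stack: [77, 19]
BINARY_OP % → 77 % 19 = 1. Stack: [1]
LOAD_FAST w → push 77. Stack: [1, 77]
BINARY_OP * → 1 * 77 = 77. Stack: [77]
STORE_FAST t → t=77. Stack: []
LOAD_FAST_LOAD_FAST z,w → push 1,77. Stack: [1, 77]
BINARY_OP // → 1 // 77 = 0. Stack: [0]
LOAD_FAST t → push 77. Stack: [0, 77]
BINARY_OP - → 0 - 77 = -77. Stack: [-77]
STORE_FAST z → z=-77. Stack: []
LOAD_FAST_LOAD_FAST t,b → push 77,19. Stack: [77, 19]
BINARY_OP - → 77 - 19 = 58. Stack: [58]
STORE_FAST s → s=58. Stack: []
LOAD_FAST z → push -77. Stack: [-77]
LOAD_CONST → push 6. Stack: [-77, 6]
BINARY_OP % → -77 % 6 = 1. Stack: [1]
LOAD_FAST_LOAD_FAST z,a → push -77,4. Stack: [1, -77, 4]
BINARY_OP * → -77 * 4 = -308. Stack: [1, -308]
BINARY_OP // → 1 // -308 = -1. Stack: [-1]
STORE_FAST w → w=-1. Stack: []
LOAD_CONST → push -3. Stack: [-3]
STORE_FAST z → z=-3. Stack: []
LOAD_FAST s → push 58. Stack: [58]
RETURN_VALUE → return 58.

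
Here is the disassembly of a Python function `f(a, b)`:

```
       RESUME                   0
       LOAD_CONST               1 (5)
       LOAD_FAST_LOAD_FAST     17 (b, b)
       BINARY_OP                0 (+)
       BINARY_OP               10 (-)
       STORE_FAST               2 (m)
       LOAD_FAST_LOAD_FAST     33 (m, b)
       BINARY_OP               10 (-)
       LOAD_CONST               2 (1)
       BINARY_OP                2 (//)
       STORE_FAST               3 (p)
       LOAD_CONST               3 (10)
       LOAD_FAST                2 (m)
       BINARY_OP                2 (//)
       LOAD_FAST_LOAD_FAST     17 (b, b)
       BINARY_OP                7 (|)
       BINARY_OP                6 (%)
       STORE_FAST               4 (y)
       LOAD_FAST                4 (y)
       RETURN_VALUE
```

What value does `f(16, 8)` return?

7

LOAD_CONST → push 5. Stack: [5]
LOAD_FAST_LOAD_FAST b,b → push 8,8. Stack: [5, 8, 8]
BINARY_OP + → 8 + 8 = 16. Stack: [5, 16]
BINARY_OP - → 5 - 16 = -11. Stack: [-11]
STORE_FAST m → m=-11. Stack: []
LOAD_FAST_LOAD_FAST m,b → push -11,8. Stack: [-11, 8]
BINARY_OP - → -11 - 8 = -19. Stack: [-19]
LOAD_CONST → push 1. Stack: [-19, 1]
BINARY_OP // → -19 // 1 = -19. Stack: [-19]
STORE_FAST p → p=-19. Stack: []
LOAD_CONST → push 10. Stack: [10]
LOAD_FAST m → push -11. Stack: [10, -11]
BINARY_OP // → 10 // -11 = -1. Stack: [-1]
LOAD_FAST_LOAD_FAST b,b → push 8,8. Stack: [-1, 8, 8]
BINARY_OP | → 8 | 8 = 8. Stack: [-1, 8]
BINARY_OP % → -1 % 8 = 7. Stack: [7]
STORE_FAST y → y=7. Stack: []
LOAD_FAST y → push 7. Stack: [7]
RETURN_VALUE → return 7.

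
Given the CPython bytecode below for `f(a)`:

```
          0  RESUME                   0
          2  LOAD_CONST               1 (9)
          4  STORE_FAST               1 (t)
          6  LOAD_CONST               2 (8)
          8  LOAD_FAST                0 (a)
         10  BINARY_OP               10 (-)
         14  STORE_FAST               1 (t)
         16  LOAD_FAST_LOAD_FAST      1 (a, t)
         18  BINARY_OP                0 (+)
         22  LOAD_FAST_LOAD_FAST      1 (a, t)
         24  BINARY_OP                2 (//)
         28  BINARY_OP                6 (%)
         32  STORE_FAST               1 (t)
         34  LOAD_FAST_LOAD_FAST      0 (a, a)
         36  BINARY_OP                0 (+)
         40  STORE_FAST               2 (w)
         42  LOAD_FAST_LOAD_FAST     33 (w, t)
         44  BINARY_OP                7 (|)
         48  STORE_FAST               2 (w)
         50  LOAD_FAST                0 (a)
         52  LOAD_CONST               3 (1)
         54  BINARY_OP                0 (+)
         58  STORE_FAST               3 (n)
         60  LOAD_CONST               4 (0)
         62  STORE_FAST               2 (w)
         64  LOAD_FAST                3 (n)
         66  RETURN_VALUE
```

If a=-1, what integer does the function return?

0

LOAD_CONST → push 9. Stack: [9]
STORE_FAST t → t=9. Stack: []
LOAD_CONST → push 8. Stack: [8]
LOAD_FAST a → push -1. Stack: [8, -1]
BINARY_OP - → 8 - -1 = 9. Stack: [9]
STORE_FAST t → t=9. Stack: []
LOAD_FAST_LOAD_FAST a,t → push -1,9. Stack: [-1, 9]
BINARY_OP + → -1 + 9 = 8. Stack: [8]
LOAD_FAST_LOAD_FAST a,t → push -1,9. Stack: [8, -1, 9]
BINARY_OP // → -1 // 9 = -1. Stack: [8, -1]
BINARY_OP % → 8 % -1 = 0. Stack: [0]
STORE_FAST t → t=0. Stack: []
LOAD_FAST_LOAD_FAST a,a → push -1,-1. Stack: [-1, -1]
BINARY_OP + → -1 + -1 = -2. Stack: [-2]
STORE_FAST w → w=-2. Stack: []
LOAD_FAST_LOAD_FAST w,t → push -2,0. Stack: [-2, 0]
BINARY_OP | → -2 | 0 = -2. Stack: [-2]
STORE_FAST w → w=-2. Stack: []
LOAD_FAST a → push -1. Stack: [-1]
LOAD_CONST → push 1. Stack: [-1, 1]
BINARY_OP + → -1 + 1 = 0. Stack: [0]
STORE_FAST n → n=0. Stack: []
LOAD_CONST → push 0. Stack: [0]
STORE_FAST w → w=0. Stack: []
LOAD_FAST n → push 0. Stack: [0]
RETURN_VALUE → return 0.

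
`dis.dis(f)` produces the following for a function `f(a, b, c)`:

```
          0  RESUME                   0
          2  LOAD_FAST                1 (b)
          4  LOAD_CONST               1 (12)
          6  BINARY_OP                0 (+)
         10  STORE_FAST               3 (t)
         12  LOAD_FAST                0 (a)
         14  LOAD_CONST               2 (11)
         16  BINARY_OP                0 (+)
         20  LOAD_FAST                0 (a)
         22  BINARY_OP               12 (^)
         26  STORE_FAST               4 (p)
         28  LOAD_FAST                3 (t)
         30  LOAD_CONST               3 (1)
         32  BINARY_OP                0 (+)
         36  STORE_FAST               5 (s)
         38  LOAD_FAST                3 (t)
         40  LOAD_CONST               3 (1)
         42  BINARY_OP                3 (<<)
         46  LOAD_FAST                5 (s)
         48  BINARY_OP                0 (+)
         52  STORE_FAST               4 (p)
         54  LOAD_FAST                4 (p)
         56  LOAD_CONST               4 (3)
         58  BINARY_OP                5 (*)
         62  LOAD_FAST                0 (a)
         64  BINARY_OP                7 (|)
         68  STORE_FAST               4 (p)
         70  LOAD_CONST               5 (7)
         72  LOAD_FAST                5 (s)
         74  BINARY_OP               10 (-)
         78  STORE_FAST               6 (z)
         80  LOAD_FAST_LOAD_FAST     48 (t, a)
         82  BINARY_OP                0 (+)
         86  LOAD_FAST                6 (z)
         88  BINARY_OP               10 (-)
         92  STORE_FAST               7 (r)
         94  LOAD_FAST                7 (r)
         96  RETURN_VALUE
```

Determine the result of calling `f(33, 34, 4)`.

119

LOAD_FAST b → push 34. Stack: [34]
LOAD_CONST → push 12. Stack: [34, 12]
BINARY_OP + → 34 + 12 = 46. Stack: [46]
STORE_FAST t → t=46. Stack: []
LOAD_FAST a → push 33. Stack: [33]
LOAD_CONST → push 11. Stack: [33, 11]
BINARY_OP + → 33 + 11 = 44. Stack: [44]
LOAD_FAST a → push 33. Stack: [44, 33]
BINARY_OP ^ → 44 ^ 33 = 13. Stack: [13]
STORE_FAST p → p=13. Stack: []
LOAD_FAST t → push 46. Stack: [46]
LOAD_CONST → push 1. Stack: [46, 1]
BINARY_OP + → 46 + 1 = 47. Stack: [47]
STORE_FAST s → s=47. Stack: []
LOAD_FAST t → push 46. Stack: [46]
LOAD_CONST → push 1. Stack: [46, 1]
BINARY_OP << → 46 << 1 = 92. Stack: [92]
LOAD_FAST s → push 47. Stack: [92, 47]
BINARY_OP + → 92 + 47 = 139. Stack: [139]
STORE_FAST p → p=139. Stack: []
LOAD_FAST p → push 139. Stack: [139]
LOAD_CONST → push 3. Stack: [139, 3]
BINARY_OP * → 139 * 3 = 417. Stack: [417]
LOAD_FAST a → push 33. Stack: [417, 33]
BINARY_OP | → 417 | 33 = 417. Stack: [417]
STORE_FAST p → p=417. Stack: []
LOAD_CONST → push 7. Stack: [7]
LOAD_FAST s → push 47. Stack: [7, 47]
BINARY_OP - → 7 - 47 = -40. Stack: [-40]
STORE_FAST z → z=-40. Stack: []
LOAD_FAST_LOAD_FAST t,a → push 46,33. Stack: [46, 33]
BINARY_OP + → 46 + 33 = 79. Stack: [79]
LOAD_FAST z → push -40. Stack: [79, -40]
BINARY_OP - → 79 - -40 = 119. Stack: [119]
STORE_FAST r → r=119. Stack: []
LOAD_FAST r → push 119. Stack: [119]
RETURN_VALUE → return 119.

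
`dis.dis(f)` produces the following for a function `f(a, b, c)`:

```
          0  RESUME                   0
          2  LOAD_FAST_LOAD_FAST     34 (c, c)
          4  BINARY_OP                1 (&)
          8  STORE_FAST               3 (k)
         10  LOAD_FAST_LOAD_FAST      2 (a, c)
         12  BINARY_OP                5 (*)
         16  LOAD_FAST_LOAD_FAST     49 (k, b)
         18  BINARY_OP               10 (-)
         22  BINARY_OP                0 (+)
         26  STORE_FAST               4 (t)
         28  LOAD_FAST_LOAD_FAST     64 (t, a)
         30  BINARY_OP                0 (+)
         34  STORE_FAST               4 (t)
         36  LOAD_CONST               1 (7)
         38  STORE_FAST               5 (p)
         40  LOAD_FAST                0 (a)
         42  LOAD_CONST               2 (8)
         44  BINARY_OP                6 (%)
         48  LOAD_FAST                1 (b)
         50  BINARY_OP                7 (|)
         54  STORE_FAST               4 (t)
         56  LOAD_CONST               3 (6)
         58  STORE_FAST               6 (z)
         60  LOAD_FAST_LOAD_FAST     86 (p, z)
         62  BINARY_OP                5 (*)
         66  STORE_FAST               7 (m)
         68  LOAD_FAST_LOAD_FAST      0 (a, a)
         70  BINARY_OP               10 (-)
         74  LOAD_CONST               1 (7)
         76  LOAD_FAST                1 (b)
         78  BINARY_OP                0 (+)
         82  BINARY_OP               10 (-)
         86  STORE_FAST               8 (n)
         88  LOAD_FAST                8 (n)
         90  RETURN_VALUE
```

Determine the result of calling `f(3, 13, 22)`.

-20

LOAD_FAST_LOAD_FAST c,c → push 22,22. Stack: [22, 22]
BINARY_OP & → 22 & 22 = 22. Stack: [22]
STORE_FAST k → k=22. Stack: []
LOAD_FAST_LOAD_FAST a,c → push 3,22. Stack: [3, 22]
BINARY_OP * → 3 * 22 = 66. Stack: [66]
LOAD_FAST_LOAD_FAST k,b → push 22,13. Stack: [66, 22, 13]
BINARY_OP - → 22 - 13 = 9. Stack: [66, 9]
BINARY_OP + → 66 + 9 = 75. Stack: [75]
STORE_FAST t → t=75. Stack: []
LOAD_FAST_LOAD_FAST t,a → push 75,3. Stack: [75, 3]
BINARY_OP + → 75 + 3 = 78. Stack: [78]
STORE_FAST t → t=78. Stack: []
LOAD_CONST → push 7. Stack: [7]
STORE_FAST p → p=7. Stack: []
LOAD_FAST a → push 3. Stack: [3]
LOAD_CONST → push 8. Stack: [3, 8]
BINARY_OP % → 3 % 8 = 3. Stack: [3]
LOAD_FAST b → push 13. Stack: [3, 13]
BINARY_OP | → 3 | 13 = 15. Stack: [15]
STORE_FAST t → t=15. Stack: []
LOAD_CONST → push 6. Stack: [6]
STORE_FAST z → z=6. Stack: []
LOAD_FAST_LOAD_FAST p,z → push 7,6. Stack: [7, 6]
BINARY_OP * → 7 * 6 = 42. Stack: [42]
STORE_FAST m → m=42. Stack: []
LOAD_FAST_LOAD_FAST a,a → push 3,3. Stack: [3, 3]
BINARY_OP - → 3 - 3 = 0. Stack: [0]
LOAD_CONST → push 7. Stack: [0, 7]
LOAD_FAST b → push 13. Stack: [0, 7, 13]
BINARY_OP + → 7 + 13 = 20. Stack: [0, 20]
BINARY_OP - → 0 - 20 = -20. Stack: [-20]
STORE_FAST n → n=-20. Stack: []
LOAD_FAST n → push -20. Stack: [-20]
RETURN_VALUE → return -20.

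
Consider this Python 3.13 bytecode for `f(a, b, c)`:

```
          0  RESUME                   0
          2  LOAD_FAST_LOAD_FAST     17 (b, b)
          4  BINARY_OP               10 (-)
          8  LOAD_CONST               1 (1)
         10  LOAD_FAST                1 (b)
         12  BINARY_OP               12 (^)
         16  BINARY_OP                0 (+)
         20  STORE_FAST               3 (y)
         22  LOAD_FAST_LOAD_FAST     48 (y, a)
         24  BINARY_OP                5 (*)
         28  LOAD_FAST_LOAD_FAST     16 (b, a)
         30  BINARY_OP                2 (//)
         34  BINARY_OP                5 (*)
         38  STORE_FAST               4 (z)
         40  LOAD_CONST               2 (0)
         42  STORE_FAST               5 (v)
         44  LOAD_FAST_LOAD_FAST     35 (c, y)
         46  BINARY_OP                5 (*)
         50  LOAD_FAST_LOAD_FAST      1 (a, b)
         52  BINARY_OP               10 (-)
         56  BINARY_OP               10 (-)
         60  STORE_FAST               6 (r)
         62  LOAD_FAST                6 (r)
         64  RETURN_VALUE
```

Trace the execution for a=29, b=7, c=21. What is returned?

104

LOAD_FAST_LOAD_FAST b,b → push 7,7. Stack: [7, 7]
BINARY_OP - → 7 - 7 = 0. Stack: [0]
LOAD_CONST → push 1. Stack: [0, 1]
LOAD_FAST b → push 7. Stack: [0, 1, 7]
BINARY_OP ^ → 1 ^ 7 = 6. Stack: [0, 6]
BINARY_OP + → 0 + 6 = 6. Stack: [6]
STORE_FAST y → y=6. Stack: []
LOAD_FAST_LOAD_FAST y,a → push 6,29. Stack: [6, 29]
BINARY_OP * → 6 * 29 = 174. Stack: [174]
LOAD_FAST_LOAD_FAST b,a → push 7,29. Stack: [174, 7, 29]
BINARY_OP // → 7 // 29 = 0. Stack: [174, 0]
BINARY_OP * → 174 * 0 = 0. Stack: [0]
STORE_FAST z → z=0. Stack: []
LOAD_CONST → push 0. Stack: [0]
STORE_FAST v → v=0. Stack: []
LOAD_FAST_LOAD_FAST c,y → push 21,6. Stack: [21, 6]
BINARY_OP * → 21 * 6 = 126. Stack: [126]
LOAD_FAST_LOAD_FAST a,b → push 29,7. Stack: [126, 29, 7]
BINARY_OP - → 29 - 7 = 22. Stack: [126, 22]
BINARY_OP - → 126 - 22 = 104. Stack: [104]
STORE_FAST r → r=104. Stack: []
LOAD_FAST r → push 104. Stack: [104]
RETURN_VALUE → return 104.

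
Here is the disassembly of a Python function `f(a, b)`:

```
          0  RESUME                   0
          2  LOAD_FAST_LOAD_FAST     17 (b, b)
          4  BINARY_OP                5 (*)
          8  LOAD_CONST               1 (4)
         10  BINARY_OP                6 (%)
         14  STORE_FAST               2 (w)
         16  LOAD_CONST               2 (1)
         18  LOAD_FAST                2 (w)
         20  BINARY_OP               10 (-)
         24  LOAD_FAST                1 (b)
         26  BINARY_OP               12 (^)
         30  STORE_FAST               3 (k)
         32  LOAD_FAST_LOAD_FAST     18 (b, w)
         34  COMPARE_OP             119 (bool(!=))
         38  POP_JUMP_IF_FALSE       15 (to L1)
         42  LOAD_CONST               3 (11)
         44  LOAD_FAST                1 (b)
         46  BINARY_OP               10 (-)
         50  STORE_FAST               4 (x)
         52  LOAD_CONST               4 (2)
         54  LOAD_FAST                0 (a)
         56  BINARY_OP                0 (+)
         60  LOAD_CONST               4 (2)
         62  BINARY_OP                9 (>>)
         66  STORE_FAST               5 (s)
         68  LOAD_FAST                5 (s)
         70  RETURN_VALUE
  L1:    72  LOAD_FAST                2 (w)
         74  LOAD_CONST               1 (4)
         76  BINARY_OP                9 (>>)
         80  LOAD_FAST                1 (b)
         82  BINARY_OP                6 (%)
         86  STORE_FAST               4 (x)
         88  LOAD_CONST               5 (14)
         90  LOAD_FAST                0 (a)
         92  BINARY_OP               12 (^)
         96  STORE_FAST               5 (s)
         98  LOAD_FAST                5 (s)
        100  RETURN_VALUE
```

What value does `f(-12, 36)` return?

LOAD_FAST_LOAD_FAST b,b → push 36,36. Stack: [36, 36]
BINARY_OP * → 36 * 36 = 1296. Stack: [1296]
LOAD_CONST → push 4. Stack: [1296, 4]
BINARY_OP % → 1296 % 4 = 0. Stack: [0]
STORE_FAST w → w=0. Stack: []
LOAD_CONST → push 1. Stack: [1]
LOAD_FAST w → push 0. Stack: [1, 0]
BINARY_OP - → 1 - 0 = 1. Stack: [1]
LOAD_FAST b → push 36. Stack: [1, 36]
BINARY_OP ^ → 1 ^ 36 = 37. Stack: [37]
STORE_FAST k → k=37. Stack: []
LOAD_FAST_LOAD_FAST b,w → push 36,0. Stack: [36, 0]
COMPARE_OP bool(!=) → 36 vs 0 = True. Stack: [True]
POP_JUMP_IF_FALSE → pop True; no jump. Stack: []
LOAD_CONST → push 11. Stack: [11]
LOAD_FAST b → push 36. Stack: [11, 36]
BINARY_OP - → 11 - 36 = -25. Stack: [-25]
STORE_FAST x → x=-25. Stack: []
LOAD_CONST → push 2. Stack: [2]
LOAD_FAST a → push -12. Stack: [2, -12]
BINARY_OP + → 2 + -12 = -10. Stack: [-10]
LOAD_CONST → push 2. Stack: [-10, 2]
BINARY_OP >> → -10 >> 2 = -3. Stack: [-3]
STORE_FAST s → s=-3. Stack: []
LOAD_FAST s → push -3. Stack: [-3]
RETURN_VALUE → return -3.

-3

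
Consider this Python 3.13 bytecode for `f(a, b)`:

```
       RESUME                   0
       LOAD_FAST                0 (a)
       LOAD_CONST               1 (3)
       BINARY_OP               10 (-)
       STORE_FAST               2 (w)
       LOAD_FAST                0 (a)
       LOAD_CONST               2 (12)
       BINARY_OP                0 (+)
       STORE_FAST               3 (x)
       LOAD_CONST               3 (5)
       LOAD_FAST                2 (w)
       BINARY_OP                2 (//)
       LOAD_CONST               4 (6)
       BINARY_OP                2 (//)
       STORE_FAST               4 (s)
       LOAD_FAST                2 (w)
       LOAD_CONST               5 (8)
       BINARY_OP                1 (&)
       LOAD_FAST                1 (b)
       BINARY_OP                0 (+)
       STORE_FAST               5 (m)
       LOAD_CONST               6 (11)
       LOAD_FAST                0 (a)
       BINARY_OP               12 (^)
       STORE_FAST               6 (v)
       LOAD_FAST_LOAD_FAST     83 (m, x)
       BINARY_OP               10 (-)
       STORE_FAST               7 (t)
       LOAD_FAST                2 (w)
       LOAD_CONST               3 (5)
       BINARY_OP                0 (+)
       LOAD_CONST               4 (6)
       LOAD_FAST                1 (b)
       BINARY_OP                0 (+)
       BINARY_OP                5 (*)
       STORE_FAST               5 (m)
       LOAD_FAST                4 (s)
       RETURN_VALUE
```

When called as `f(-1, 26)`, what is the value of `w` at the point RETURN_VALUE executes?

LOAD_FAST a → push -1. Stack: [-1]
LOAD_CONST → push 3. Stack: [-1, 3]
BINARY_OP - → -1 - 3 = -4. Stack: [-4]
STORE_FAST w → w=-4. Stack: []
LOAD_FAST a → push -1. Stack: [-1]
LOAD_CONST → push 12. Stack: [-1, 12]
BINARY_OP + → -1 + 12 = 11. Stack: [11]
STORE_FAST x → x=11. Stack: []
LOAD_CONST → push 5. Stack: [5]
LOAD_FAST w → push -4. Stack: [5, -4]
BINARY_OP // → 5 // -4 = -2. Stack: [-2]
LOAD_CONST → push 6. Stack: [-2, 6]
BINARY_OP // → -2 // 6 = -1. Stack: [-1]
STORE_FAST s → s=-1. Stack: []
LOAD_FAST w → push -4. Stack: [-4]
LOAD_CONST → push 8. Stack: [-4, 8]
BINARY_OP & → -4 & 8 = 8. Stack: [8]
LOAD_FAST b → push 26. Stack: [8, 26]
BINARY_OP + → 8 + 26 = 34. Stack: [34]
STORE_FAST m → m=34. Stack: []
LOAD_CONST → push 11. Stack: [11]
LOAD_FAST a → push -1. Stack: [11, -1]
BINARY_OP ^ → 11 ^ -1 = -12. Stack: [-12]
STORE_FAST v → v=-12. Stack: []
LOAD_FAST_LOAD_FAST m,x → push 34,11. Stack: [34, 11]
BINARY_OP - → 34 - 11 = 23. Stack: [23]
STORE_FAST t → t=23. Stack: []
LOAD_FAST w → push -4. Stack: [-4]
LOAD_CONST → push 5. Stack: [-4, 5]
BINARY_OP + → -4 + 5 = 1. Stack: [1]
LOAD_CONST → push 6. Stack: [1, 6]
LOAD_FAST b → push 26. Stack: [1, 6, 26]
BINARY_OP + → 6 + 26 = 32. Stack: [1, 32]
BINARY_OP * → 1 * 32 = 32. Stack: [32]
STORE_FAST m → m=32. Stack: []
LOAD_FAST s → push -1. Stack: [-1]
RETURN_VALUE → return -1.

-4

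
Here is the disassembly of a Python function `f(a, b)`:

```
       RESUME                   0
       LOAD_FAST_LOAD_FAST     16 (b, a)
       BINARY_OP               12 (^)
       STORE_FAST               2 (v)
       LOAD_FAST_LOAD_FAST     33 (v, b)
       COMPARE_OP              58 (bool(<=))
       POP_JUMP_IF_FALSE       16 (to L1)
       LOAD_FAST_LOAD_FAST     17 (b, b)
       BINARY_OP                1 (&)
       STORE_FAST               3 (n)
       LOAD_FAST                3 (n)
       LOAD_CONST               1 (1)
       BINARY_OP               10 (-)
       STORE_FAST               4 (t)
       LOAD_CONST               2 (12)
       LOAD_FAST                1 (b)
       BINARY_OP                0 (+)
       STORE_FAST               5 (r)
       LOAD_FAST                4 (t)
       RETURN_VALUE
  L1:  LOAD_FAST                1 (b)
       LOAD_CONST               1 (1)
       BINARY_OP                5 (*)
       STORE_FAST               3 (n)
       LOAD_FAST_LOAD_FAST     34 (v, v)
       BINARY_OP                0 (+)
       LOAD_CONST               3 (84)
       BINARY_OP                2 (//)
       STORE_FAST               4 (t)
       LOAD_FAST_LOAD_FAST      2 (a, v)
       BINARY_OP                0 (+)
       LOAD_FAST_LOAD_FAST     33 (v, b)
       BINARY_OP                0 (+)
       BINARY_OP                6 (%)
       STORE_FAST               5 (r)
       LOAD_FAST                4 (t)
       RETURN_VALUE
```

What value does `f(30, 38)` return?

1

LOAD_FAST_LOAD_FAST b,a → push 38,30. Stack: [38, 30]
BINARY_OP ^ → 38 ^ 30 = 56. Stack: [56]
STORE_FAST v → v=56. Stack: []
LOAD_FAST_LOAD_FAST v,b → push 56,38. Stack: [56, 38]
COMPARE_OP bool(<=) → 56 vs 38 = False. Stack: [False]
POP_JUMP_IF_FALSE → pop False; jump. Stack: []
LOAD_FAST b → push 38. Stack: [38]
LOAD_CONST → push 1. Stack: [38, 1]
BINARY_OP * → 38 * 1 = 38. Stack: [38]
STORE_FAST n → n=38. Stack: []
LOAD_FAST_LOAD_FAST v,v → push 56,56. Stack: [56, 56]
BINARY_OP + → 56 + 56 = 112. Stack: [112]
LOAD_CONST → push 84. Stack: [112, 84]
BINARY_OP // → 112 // 84 = 1. Stack: [1]
STORE_FAST t → t=1. Stack: []
LOAD_FAST_LOAD_FAST a,v → push 30,56. Stack: [30, 56]
BINARY_OP + → 30 + 56 = 86. Stack: [86]
LOAD_FAST_LOAD_FAST v,b → push 56,38. Stack: [86, 56, 38]
BINARY_OP + → 56 + 38 = 94. Stack: [86, 94]
BINARY_OP % → 86 % 94 = 86. Stack: [86]
STORE_FAST r → r=86. Stack: []
LOAD_FAST t → push 1. Stack: [1]
RETURN_VALUE → return 1.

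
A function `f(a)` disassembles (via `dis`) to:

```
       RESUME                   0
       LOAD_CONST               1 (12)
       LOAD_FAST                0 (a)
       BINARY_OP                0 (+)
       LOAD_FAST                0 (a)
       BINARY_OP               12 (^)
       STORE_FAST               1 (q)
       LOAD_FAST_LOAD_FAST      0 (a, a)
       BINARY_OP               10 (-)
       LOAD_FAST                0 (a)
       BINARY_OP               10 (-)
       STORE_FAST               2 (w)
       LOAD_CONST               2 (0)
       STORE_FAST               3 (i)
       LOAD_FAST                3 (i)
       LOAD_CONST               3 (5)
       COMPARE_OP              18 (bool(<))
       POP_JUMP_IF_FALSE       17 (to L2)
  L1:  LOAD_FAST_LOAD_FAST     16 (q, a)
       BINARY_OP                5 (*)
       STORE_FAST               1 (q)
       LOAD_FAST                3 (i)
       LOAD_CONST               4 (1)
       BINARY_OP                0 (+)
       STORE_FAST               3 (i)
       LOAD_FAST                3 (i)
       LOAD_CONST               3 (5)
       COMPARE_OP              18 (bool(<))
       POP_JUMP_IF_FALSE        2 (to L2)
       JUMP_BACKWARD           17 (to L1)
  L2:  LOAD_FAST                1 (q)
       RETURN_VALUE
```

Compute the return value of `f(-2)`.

LOAD_CONST → push 12
LOAD_FAST a → push -2
BINARY_OP + → 12 + -2 = 10
LOAD_FAST a → push -2
BINARY_OP ^ → 10 ^ -2 = -12
STORE_FAST q → q=-12
LOAD_FAST_LOAD_FAST a,a → push -2,-2
BINARY_OP - → -2 - -2 = 0
LOAD_FAST a → push -2
BINARY_OP - → 0 - -2 = 2
STORE_FAST w → w=2
LOAD_CONST → push 0
STORE_FAST i → i=0
LOAD_FAST i → push 0
LOAD_CONST → push 5
COMPARE_OP bool(<) → 0 vs 5 = True
POP_JUMP_IF_FALSE → pop True; no jump
LOAD_FAST_LOAD_FAST q,a → push -12,-2
BINARY_OP * → -12 * -2 = 24
STORE_FAST q → q=24
LOAD_FAST i → push 0
LOAD_CONST → push 1
BINARY_OP + → 0 + 1 = 1
STORE_FAST i → i=1
LOAD_FAST i → push 1
LOAD_CONST → push 5
COMPARE_OP bool(<) → 1 vs 5 = True
POP_JUMP_IF_FALSE → pop True; no jump
LOAD_FAST_LOAD_FAST q,a → push 24,-2
BINARY_OP * → 24 * -2 = -48
STORE_FAST q → q=-48
LOAD_FAST i → push 1
LOAD_CONST → push 1
BINARY_OP + → 1 + 1 = 2
STORE_FAST i → i=2
LOAD_FAST i → push 2
LOAD_CONST → push 5
COMPARE_OP bool(<) → 2 vs 5 = True
POP_JUMP_IF_FALSE → pop True; no jump
LOAD_FAST_LOAD_FAST q,a → push -48,-2
BINARY_OP * → -48 * -2 = 96
STORE_FAST q → q=96
LOAD_FAST i → push 2
LOAD_CONST → push 1
BINARY_OP + → 2 + 1 = 3
STORE_FAST i → i=3
LOAD_FAST i → push 3
LOAD_CONST → push 5
COMPARE_OP bool(<) → 3 vs 5 = True
POP_JUMP_IF_FALSE → pop True; no jump
LOAD_FAST_LOAD_FAST q,a → push 96,-2
BINARY_OP * → 96 * -2 = -192
STORE_FAST q → q=-192
LOAD_FAST i → push 3
LOAD_CONST → push 1
BINARY_OP + → 3 + 1 = 4
STORE_FAST i → i=4
LOAD_FAST i → push 4
LOAD_CONST → push 5
COMPARE_OP bool(<) → 4 vs 5 = True
POP_JUMP_IF_FALSE → pop True; no jump
LOAD_FAST_LOAD_FAST q,a → push -192,-2
BINARY_OP * → -192 * -2 = 384
STORE_FAST q → q=384
LOAD_FAST i → push 4
LOAD_CONST → push 1
BINARY_OP + → 4 + 1 = 5
STORE_FAST i → i=5
LOAD_FAST i → push 5
LOAD_CONST → push 5
COMPARE_OP bool(<) → 5 vs 5 = False
POP_JUMP_IF_FALSE → pop False; jump
LOAD_FAST q → push 384
RETURN_VALUE → return 384.

384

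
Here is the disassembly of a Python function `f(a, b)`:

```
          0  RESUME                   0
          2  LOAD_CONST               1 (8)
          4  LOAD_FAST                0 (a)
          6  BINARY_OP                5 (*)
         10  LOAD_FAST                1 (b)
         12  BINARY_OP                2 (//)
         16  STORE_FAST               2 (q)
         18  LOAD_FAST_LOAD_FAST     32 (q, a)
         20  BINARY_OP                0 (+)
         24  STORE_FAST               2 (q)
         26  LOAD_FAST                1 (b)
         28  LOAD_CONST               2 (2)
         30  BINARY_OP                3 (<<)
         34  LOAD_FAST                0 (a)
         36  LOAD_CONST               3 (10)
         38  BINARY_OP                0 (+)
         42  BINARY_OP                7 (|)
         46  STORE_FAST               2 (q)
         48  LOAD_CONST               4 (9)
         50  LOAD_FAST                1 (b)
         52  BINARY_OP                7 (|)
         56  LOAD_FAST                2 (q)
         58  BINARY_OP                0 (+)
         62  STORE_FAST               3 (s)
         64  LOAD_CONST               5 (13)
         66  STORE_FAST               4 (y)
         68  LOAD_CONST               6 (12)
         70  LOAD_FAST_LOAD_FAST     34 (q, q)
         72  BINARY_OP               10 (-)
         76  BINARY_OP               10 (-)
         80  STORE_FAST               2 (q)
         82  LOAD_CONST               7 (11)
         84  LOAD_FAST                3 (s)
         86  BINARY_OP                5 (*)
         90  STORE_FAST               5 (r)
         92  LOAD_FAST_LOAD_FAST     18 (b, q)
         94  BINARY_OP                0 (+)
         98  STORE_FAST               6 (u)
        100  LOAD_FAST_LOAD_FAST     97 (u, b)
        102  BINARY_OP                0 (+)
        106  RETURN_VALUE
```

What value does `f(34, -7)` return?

-2

LOAD_CONST → push 8. Stack: [8]
LOAD_FAST a → push 34. Stack: [8, 34]
BINARY_OP * → 8 * 34 = 272. Stack: [272]
LOAD_FAST b → push -7. Stack: [272, -7]
BINARY_OP // → 272 // -7 = -39. Stack: [-39]
STORE_FAST q → q=-39. Stack: []
LOAD_FAST_LOAD_FAST q,a → push -39,34. Stack: [-39, 34]
BINARY_OP + → -39 + 34 = -5. Stack: [-5]
STORE_FAST q → q=-5. Stack: []
LOAD_FAST b → push -7. Stack: [-7]
LOAD_CONST → push 2. Stack: [-7, 2]
BINARY_OP << → -7 << 2 = -28. Stack: [-28]
LOAD_FAST a → push 34. Stack: [-28, 34]
LOAD_CONST → push 10. Stack: [-28, 34, 10]
BINARY_OP + → 34 + 10 = 44. Stack: [-28, 44]
BINARY_OP | → -28 | 44 = -20. Stack: [-20]
STORE_FAST q → q=-20. Stack: []
LOAD_CONST → push 9. Stack: [9]
LOAD_FAST b → push -7. Stack: [9, -7]
BINARY_OP | → 9 | -7 = -7. Stack: [-7]
LOAD_FAST q → push -20. Stack: [-7, -20]
BINARY_OP + → -7 + -20 = -27. Stack: [-27]
STORE_FAST s → s=-27. Stack: []
LOAD_CONST → push 13. Stack: [13]
STORE_FAST y → y=13. Stack: []
LOAD_CONST → push 12. Stack: [12]
LOAD_FAST_LOAD_FAST q,q → push -20,-20. Stack: [12, -20, -20]
BINARY_OP - → -20 - -20 = 0. Stack: [12, 0]
BINARY_OP - → 12 - 0 = 12. Stack: [12]
STORE_FAST q → q=12. Stack: []
LOAD_CONST → push 11. Stack: [11]
LOAD_FAST s → push -27. Stack: [11, -27]
BINARY_OP * → 11 * -27 = -297. Stack: [-297]
STORE_FAST r → r=-297. Stack: []
LOAD_FAST_LOAD_FAST b,q → push -7,12. Stack: [-7, 12]
BINARY_OP + → -7 + 12 = 5. Stack: [5]
STORE_FAST u → u=5. Stack: []
LOAD_FAST_LOAD_FAST u,b → push 5,-7. Stack: [5, -7]
BINARY_OP + → 5 + -7 = -2. Stack: [-2]
RETURN_VALUE → return -2.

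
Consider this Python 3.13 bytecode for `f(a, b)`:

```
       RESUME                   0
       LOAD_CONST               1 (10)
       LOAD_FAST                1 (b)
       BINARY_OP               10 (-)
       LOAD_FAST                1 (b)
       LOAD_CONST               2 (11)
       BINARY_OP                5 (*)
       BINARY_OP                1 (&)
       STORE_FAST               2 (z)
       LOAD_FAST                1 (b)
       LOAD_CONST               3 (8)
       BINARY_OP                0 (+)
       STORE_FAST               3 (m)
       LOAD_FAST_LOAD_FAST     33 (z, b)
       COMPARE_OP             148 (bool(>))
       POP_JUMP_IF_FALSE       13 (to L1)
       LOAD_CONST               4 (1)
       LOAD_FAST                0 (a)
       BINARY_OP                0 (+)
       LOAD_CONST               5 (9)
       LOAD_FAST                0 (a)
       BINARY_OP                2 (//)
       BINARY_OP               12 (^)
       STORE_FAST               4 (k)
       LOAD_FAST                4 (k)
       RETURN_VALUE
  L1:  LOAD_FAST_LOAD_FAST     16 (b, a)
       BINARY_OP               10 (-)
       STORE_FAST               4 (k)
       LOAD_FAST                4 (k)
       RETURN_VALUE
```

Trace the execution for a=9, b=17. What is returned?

11

LOAD_CONST → push 10. Stack: [10]
LOAD_FAST b → push 17. Stack: [10, 17]
BINARY_OP - → 10 - 17 = -7. Stack: [-7]
LOAD_FAST b → push 17. Stack: [-7, 17]
LOAD_CONST → push 11. Stack: [-7, 17, 11]
BINARY_OP * → 17 * 11 = 187. Stack: [-7, 187]
BINARY_OP & → -7 & 187 = 185. Stack: [185]
STORE_FAST z → z=185. Stack: []
LOAD_FAST b → push 17. Stack: [17]
LOAD_CONST → push 8. Stack: [17, 8]
BINARY_OP + → 17 + 8 = 25. Stack: [25]
STORE_FAST m → m=25. Stack: []
LOAD_FAST_LOAD_FAST z,b → push 185,17. Stack: [185, 17]
COMPARE_OP bool(>) → 185 vs 17 = True. Stack: [True]
POP_JUMP_IF_FALSE → pop True; no jump. Stack: []
LOAD_CONST → push 1. Stack: [1]
LOAD_FAST a → push 9. Stack: [1, 9]
BINARY_OP + → 1 + 9 = 10. Stack: [10]
LOAD_CONST → push 9. Stack: [10, 9]
LOAD_FAST a → push 9. Stack: [10, 9, 9]
BINARY_OP // → 9 // 9 = 1. Stack: [10, 1]
BINARY_OP ^ → 10 ^ 1 = 11. Stack: [11]
STORE_FAST k → k=11. Stack: []
LOAD_FAST k → push 11. Stack: [11]
RETURN_VALUE → return 11.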